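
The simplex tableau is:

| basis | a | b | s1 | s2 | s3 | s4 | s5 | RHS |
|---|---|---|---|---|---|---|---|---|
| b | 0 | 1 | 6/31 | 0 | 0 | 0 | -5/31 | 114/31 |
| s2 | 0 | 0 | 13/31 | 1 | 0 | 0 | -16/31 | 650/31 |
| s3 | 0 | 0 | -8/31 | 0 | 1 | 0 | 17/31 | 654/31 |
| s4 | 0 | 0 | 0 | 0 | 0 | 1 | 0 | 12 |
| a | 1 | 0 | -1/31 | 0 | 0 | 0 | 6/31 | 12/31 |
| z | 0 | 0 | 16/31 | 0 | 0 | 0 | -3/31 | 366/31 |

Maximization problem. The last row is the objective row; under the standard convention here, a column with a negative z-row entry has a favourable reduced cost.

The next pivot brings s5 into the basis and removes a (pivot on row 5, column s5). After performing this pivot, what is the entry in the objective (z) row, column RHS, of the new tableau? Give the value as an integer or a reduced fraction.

12

Pivot element is row 5, column s5: 6/31.
Normalize row 5: new (row 5, RHS) = (12/31)/(6/31) = 2.
z-row ← z-row − (-3/31)·(new row 5): 366/31 − (-3/31)·2 = 12.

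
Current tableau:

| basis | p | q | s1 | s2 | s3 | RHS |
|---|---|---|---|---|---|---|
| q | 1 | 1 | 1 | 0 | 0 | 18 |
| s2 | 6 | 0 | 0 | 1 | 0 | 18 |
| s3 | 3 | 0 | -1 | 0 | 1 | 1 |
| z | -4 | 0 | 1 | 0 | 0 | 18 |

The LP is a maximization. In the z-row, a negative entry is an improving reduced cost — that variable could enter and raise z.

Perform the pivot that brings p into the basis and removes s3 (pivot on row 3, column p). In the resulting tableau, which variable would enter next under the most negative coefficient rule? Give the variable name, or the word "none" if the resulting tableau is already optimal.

s1

Pivot element 3. New z-row = old z-row − (-4)·(row 3/3).
Updated z-row coefficients: p: 0, q: 0, s1: -1/3, s2: 0, s3: 4/3.
The most negative is -1/3 in column s1, so s1 would enter next.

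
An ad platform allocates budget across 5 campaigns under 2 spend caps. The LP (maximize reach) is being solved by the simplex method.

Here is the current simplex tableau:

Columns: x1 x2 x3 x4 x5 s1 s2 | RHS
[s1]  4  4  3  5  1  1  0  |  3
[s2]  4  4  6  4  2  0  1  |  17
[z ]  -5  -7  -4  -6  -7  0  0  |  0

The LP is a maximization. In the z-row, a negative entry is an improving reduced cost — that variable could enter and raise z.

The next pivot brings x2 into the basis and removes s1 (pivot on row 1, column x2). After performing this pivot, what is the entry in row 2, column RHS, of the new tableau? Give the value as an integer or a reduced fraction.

Pivot element is row 1, column x2: 4.
Normalize row 1: new (row 1, RHS) = 3/4 = 3/4.
row 2 ← row 2 − 4·(new row 1): 17 − 4·(3/4) = 14.

14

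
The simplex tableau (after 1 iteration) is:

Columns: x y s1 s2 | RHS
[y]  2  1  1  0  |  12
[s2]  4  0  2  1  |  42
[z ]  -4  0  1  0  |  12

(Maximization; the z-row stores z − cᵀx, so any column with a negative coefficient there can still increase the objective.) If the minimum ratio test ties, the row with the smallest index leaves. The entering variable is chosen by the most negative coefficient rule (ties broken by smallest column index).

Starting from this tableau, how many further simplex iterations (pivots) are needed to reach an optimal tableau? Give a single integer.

pivot: x in, y out → z = 36
No improving column remains; optimal.

1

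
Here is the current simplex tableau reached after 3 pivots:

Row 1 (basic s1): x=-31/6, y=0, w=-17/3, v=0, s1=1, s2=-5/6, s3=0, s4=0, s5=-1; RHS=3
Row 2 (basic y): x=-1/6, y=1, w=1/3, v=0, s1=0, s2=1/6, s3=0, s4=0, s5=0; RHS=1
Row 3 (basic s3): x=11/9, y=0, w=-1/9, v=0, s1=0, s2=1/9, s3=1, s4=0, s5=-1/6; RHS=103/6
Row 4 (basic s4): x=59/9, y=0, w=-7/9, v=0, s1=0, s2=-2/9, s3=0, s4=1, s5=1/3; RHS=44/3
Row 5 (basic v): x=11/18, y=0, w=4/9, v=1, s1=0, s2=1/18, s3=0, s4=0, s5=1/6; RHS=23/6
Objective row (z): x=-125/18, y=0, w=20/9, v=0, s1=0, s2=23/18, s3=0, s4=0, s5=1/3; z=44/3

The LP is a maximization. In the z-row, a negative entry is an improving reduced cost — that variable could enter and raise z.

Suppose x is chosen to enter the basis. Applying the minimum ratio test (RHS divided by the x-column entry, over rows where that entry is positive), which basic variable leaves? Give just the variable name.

s4

Ratios: row 1 (s1): entry -31/6 ≤ 0, skip; row 2 (y): entry -1/6 ≤ 0, skip; row 3 (s3): (103/6)/(11/9) = 309/22; row 4 (s4): (44/3)/(59/9) = 132/59; row 5 (v): (23/6)/(11/18) = 69/11.
Minimum ratio 132/59 is in the s4 row, so s4 leaves.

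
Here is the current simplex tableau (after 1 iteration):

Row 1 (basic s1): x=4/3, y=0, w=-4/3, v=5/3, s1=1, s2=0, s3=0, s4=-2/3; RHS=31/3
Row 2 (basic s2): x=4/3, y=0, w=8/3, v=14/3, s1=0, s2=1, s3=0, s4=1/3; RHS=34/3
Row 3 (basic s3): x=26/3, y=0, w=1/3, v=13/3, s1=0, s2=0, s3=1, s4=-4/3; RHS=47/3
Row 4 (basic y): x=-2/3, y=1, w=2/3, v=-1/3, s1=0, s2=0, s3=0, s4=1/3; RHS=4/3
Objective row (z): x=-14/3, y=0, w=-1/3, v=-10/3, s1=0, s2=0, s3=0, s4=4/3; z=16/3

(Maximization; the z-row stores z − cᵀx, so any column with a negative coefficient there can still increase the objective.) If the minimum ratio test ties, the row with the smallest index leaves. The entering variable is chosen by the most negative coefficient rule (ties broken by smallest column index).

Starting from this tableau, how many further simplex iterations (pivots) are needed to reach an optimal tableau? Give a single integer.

2

pivot: x in, s3 out → z = 179/13
pivot: v in, s2 out → z = 16
No improving column remains; optimal.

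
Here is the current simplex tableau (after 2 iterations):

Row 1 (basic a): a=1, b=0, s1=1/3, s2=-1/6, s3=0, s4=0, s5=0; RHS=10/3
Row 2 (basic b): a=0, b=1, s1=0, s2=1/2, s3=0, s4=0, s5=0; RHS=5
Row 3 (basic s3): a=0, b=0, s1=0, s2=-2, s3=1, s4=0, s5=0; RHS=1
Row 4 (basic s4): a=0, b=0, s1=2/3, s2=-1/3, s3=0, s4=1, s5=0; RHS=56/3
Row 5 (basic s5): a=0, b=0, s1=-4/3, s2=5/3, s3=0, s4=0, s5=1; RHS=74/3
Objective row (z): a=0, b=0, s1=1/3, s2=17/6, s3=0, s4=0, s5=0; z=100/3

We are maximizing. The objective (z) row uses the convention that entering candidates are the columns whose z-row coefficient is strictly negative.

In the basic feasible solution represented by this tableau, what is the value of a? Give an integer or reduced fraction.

10/3

a is basic (row 1); its value is the RHS of that row: 10/3.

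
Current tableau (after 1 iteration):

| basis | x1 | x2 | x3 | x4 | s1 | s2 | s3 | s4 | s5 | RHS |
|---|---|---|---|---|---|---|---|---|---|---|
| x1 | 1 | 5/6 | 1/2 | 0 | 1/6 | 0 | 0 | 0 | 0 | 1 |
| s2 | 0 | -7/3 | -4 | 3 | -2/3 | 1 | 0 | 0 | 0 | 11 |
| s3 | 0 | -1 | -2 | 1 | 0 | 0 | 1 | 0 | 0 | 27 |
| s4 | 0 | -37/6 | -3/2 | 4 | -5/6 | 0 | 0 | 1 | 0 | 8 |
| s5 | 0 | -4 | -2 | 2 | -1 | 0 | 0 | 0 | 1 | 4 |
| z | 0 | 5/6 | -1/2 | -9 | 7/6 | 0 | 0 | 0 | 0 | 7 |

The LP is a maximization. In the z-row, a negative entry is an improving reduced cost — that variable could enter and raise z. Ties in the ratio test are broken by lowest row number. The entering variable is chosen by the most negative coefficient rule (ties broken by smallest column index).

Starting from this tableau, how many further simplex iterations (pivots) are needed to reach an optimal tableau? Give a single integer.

2

pivot: x4 in, s4 out → z = 25
pivot: x2 in, x1 out → z = 813/20
No improving column remains; optimal.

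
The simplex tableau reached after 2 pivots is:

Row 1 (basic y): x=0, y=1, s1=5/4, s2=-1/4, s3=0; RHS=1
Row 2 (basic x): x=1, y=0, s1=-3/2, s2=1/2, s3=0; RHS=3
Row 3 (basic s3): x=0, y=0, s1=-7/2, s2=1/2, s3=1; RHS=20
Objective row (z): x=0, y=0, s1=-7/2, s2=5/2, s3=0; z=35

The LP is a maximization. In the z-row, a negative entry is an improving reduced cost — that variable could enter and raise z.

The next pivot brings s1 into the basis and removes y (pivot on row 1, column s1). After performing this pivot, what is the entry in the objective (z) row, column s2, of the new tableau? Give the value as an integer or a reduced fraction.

9/5

Pivot element is row 1, column s1: 5/4.
Normalize row 1: new (row 1, s2) = (-1/4)/(5/4) = -1/5.
z-row ← z-row − (-7/2)·(new row 1): 5/2 − (-7/2)·(-1/5) = 9/5.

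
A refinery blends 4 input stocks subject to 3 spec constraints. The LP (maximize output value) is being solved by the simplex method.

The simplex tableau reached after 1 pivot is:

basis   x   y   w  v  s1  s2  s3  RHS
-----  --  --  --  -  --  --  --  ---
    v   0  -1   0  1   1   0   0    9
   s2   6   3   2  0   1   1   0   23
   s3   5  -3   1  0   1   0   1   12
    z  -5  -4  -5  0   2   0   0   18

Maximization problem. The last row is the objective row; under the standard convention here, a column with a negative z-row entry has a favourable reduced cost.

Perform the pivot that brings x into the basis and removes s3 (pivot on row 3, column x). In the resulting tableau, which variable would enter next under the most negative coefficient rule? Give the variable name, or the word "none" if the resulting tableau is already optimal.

y

Pivot element 5. New z-row = old z-row − (-5)·(row 3/5).
Updated z-row coefficients: x: 0, y: -7, w: -4, v: 0, s1: 3, s2: 0, s3: 1.
The most negative is -7 in column y, so y would enter next.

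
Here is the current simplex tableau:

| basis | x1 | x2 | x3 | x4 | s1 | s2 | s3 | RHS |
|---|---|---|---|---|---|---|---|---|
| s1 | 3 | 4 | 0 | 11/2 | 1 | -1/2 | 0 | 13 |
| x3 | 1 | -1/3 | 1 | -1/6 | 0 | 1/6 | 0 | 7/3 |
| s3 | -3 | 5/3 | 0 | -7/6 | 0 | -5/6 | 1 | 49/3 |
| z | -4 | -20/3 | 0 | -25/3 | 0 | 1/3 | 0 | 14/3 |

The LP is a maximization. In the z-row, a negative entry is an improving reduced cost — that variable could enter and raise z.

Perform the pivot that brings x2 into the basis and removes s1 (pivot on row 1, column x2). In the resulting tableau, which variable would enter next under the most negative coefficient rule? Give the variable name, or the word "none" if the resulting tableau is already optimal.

s2

Pivot element 4. New z-row = old z-row − (-20/3)·(row 1/4).
Updated z-row coefficients: x1: 1, x2: 0, x3: 0, x4: 5/6, s1: 5/3, s2: -1/2, s3: 0.
The most negative is -1/2 in column s2, so s2 would enter next.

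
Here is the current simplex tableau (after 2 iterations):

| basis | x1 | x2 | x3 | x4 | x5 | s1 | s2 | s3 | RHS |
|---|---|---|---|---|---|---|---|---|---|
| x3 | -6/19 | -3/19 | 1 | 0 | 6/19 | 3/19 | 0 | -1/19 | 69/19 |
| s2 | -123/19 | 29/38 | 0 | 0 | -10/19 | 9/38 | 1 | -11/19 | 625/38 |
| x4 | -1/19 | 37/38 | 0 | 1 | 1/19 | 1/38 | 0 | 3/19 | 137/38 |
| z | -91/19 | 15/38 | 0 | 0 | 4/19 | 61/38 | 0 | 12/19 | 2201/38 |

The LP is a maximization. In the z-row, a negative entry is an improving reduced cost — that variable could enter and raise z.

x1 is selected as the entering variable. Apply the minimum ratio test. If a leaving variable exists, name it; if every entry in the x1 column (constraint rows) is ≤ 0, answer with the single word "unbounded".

unbounded

x1-column entries: row 1: -6/19, row 2: -123/19, row 3: -1/19. All ≤ 0, so x1 can increase without bound; the LP is unbounded in this direction.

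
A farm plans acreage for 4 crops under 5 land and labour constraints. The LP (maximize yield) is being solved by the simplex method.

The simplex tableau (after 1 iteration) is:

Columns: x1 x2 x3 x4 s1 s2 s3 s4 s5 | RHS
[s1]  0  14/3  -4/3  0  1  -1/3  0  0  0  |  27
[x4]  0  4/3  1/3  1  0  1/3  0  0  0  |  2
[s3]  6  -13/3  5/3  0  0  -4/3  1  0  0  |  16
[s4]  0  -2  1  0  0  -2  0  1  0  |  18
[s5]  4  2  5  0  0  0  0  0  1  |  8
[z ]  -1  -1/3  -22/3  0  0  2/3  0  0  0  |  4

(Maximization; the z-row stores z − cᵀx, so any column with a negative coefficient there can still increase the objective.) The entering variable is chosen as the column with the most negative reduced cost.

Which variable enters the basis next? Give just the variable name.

Objective-row coefficients: x1: -1, x2: -1/3, x3: -22/3, x4: 0, s1: 0, s2: 2/3, s3: 0, s4: 0, s5: 0.
The most negative is -22/3 in column x3, so x3 enters.

x3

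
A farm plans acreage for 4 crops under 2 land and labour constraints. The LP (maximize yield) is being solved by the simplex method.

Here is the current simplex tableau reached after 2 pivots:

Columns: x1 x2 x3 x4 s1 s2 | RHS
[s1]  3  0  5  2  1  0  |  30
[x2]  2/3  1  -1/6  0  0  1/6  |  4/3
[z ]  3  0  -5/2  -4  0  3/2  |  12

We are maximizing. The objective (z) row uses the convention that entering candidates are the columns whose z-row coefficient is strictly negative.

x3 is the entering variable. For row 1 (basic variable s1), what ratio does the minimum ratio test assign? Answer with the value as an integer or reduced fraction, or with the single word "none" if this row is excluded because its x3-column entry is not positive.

6

Ratio = RHS / (x3 entry) = 30 / 5 = 6.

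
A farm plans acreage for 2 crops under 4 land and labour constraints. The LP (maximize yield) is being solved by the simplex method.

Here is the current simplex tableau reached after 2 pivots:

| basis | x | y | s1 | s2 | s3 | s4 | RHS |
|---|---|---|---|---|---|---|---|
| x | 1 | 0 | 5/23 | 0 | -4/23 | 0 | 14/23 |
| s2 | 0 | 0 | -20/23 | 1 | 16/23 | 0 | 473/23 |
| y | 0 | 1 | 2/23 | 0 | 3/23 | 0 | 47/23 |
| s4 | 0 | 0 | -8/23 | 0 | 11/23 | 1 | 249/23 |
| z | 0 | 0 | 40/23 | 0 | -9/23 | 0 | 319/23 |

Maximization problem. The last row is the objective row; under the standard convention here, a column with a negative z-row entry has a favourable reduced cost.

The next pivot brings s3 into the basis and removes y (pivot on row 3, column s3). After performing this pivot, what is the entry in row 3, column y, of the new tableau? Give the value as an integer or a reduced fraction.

Pivot element is row 3, column s3: 3/23.
Normalize row 3: new (row 3, y) = 1/(3/23) = 23/3.
Row 3 is the pivot row, so the entry is 23/3.

23/3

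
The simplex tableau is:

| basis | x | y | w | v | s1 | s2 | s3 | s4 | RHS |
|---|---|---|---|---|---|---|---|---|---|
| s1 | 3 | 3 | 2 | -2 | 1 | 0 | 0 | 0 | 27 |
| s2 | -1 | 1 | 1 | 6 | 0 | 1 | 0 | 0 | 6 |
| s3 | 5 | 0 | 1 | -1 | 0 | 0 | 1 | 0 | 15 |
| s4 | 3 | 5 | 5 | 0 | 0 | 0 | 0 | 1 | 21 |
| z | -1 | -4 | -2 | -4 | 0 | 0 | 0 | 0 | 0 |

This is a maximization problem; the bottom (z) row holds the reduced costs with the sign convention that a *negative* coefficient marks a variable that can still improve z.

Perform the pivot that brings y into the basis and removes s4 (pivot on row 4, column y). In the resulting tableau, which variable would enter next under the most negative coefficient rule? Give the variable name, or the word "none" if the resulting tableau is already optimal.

Pivot element 5. New z-row = old z-row − (-4)·(row 4/5).
Updated z-row coefficients: x: 7/5, y: 0, w: 2, v: -4, s1: 0, s2: 0, s3: 0, s4: 4/5.
The most negative is -4 in column v, so v would enter next.

v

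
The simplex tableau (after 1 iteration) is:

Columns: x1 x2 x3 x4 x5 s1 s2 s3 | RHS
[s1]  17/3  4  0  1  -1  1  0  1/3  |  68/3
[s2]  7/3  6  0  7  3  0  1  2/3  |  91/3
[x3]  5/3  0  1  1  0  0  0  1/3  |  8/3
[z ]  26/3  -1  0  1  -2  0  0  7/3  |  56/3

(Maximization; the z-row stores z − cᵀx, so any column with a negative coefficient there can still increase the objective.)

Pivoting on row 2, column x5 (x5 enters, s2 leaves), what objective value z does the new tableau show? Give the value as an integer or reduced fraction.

350/9

Minimum ratio for x5: (91/3)/3 = 91/9.
z changes by −(z-row coeff of x5)·ratio = −(-2)·(91/9) = 182/9.
New z = 56/3 + (182/9) = 350/9.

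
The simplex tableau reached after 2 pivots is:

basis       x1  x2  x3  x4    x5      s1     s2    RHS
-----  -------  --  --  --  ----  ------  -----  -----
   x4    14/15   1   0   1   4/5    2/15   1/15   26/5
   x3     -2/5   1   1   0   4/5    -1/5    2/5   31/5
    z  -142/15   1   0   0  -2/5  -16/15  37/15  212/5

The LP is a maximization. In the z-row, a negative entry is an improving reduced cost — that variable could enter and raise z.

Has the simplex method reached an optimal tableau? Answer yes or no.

Column x1 has objective-row coefficient -142/15, which is negative; an improving pivot exists, so not yet optimal.

no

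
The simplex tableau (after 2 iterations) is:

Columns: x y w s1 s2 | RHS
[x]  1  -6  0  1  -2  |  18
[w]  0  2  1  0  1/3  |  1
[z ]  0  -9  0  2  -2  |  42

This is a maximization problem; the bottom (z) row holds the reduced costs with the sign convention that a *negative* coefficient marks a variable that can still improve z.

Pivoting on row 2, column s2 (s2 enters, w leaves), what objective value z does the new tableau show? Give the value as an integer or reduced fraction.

Minimum ratio for s2: 1/(1/3) = 3.
z changes by −(z-row coeff of s2)·ratio = −(-2)·3 = 6.
New z = 42 + 6 = 48.

48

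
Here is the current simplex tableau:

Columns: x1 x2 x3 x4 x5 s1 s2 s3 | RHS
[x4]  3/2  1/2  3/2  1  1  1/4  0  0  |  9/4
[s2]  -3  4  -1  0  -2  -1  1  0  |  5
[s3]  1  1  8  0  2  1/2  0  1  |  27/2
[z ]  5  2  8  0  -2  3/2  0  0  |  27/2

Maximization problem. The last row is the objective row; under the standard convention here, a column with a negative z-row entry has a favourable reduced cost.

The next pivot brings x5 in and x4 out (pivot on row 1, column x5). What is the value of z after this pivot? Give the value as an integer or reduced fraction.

18

Minimum ratio for x5: (9/4)/1 = 9/4.
z changes by −(z-row coeff of x5)·ratio = −(-2)·(9/4) = 9/2.
New z = 27/2 + (9/2) = 18.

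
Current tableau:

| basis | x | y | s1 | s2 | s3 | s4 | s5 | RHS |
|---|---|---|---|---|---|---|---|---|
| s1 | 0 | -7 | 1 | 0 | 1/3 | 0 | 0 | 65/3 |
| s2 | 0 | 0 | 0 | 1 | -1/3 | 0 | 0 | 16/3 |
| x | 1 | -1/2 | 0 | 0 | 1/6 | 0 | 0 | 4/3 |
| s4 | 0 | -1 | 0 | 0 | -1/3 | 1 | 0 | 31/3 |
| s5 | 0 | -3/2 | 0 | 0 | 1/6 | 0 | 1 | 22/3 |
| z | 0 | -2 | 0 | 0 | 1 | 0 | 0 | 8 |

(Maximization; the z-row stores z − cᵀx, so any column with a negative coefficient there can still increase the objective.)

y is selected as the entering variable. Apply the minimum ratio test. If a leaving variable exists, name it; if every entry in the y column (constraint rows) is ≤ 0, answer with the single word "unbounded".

unbounded

y-column entries: row 1: -7, row 2: 0, row 3: -1/2, row 4: -1, row 5: -3/2. All ≤ 0, so y can increase without bound; the LP is unbounded in this direction.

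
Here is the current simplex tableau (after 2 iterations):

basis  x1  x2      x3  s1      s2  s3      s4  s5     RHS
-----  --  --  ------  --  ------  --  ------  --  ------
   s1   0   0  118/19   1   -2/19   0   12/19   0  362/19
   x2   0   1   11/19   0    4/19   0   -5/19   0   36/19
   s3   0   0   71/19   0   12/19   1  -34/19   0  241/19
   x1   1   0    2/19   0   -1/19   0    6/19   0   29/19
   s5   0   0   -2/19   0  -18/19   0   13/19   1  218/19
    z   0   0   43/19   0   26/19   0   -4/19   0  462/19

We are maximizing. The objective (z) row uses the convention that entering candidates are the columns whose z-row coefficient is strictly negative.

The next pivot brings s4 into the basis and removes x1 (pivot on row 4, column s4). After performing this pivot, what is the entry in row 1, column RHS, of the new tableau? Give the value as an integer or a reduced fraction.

Pivot element is row 4, column s4: 6/19.
Normalize row 4: new (row 4, RHS) = (29/19)/(6/19) = 29/6.
row 1 ← row 1 − (12/19)·(new row 4): 362/19 − (12/19)·(29/6) = 16.

16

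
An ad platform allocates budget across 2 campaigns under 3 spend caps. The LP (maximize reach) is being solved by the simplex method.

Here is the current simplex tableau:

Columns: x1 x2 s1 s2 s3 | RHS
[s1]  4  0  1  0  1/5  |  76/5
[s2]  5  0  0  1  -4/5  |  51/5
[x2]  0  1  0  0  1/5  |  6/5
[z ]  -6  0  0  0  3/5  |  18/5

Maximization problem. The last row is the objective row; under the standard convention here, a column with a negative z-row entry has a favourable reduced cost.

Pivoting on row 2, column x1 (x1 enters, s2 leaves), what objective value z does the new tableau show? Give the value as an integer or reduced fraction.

Minimum ratio for x1: (51/5)/5 = 51/25.
z changes by −(z-row coeff of x1)·ratio = −(-6)·(51/25) = 306/25.
New z = 18/5 + (306/25) = 396/25.

396/25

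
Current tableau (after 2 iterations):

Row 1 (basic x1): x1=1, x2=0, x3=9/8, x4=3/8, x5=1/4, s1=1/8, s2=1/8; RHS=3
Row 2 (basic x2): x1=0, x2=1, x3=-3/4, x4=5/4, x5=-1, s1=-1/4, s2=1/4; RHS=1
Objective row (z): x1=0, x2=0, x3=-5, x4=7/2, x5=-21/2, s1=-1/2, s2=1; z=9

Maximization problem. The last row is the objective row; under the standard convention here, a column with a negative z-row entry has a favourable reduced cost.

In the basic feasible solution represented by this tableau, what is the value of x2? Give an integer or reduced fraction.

1

x2 is basic (row 2); its value is the RHS of that row: 1.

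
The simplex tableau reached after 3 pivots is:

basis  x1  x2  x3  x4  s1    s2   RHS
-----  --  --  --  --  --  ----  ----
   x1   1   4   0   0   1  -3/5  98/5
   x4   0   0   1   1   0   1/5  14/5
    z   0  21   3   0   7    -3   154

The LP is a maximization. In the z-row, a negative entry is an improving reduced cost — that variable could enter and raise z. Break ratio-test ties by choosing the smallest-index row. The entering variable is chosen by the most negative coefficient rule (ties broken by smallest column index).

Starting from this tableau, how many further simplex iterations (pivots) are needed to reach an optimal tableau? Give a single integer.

pivot: s2 in, x4 out → z = 196
No improving column remains; optimal.

1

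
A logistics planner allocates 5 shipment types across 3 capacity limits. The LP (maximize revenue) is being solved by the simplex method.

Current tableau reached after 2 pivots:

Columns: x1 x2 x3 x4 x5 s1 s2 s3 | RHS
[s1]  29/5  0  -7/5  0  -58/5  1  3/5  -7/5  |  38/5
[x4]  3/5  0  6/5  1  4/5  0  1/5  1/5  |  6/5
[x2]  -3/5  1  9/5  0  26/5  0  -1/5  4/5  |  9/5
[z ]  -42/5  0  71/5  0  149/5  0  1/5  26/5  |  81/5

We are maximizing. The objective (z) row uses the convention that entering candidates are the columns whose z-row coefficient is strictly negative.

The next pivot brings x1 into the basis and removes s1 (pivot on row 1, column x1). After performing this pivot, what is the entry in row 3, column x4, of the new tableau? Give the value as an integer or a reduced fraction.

Pivot element is row 1, column x1: 29/5.
Normalize row 1: new (row 1, x4) = 0/(29/5) = 0.
row 3 ← row 3 − (-3/5)·(new row 1): 0 − (-3/5)·0 = 0.

0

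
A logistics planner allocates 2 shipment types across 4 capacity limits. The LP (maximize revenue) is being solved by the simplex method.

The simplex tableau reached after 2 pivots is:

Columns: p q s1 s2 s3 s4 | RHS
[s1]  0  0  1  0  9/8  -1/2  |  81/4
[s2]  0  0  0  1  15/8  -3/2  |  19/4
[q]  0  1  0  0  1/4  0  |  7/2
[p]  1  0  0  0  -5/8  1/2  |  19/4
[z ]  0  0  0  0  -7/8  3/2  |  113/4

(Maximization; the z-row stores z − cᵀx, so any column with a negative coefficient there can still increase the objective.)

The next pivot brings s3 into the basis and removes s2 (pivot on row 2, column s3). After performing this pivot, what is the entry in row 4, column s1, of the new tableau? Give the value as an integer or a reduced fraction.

0

Pivot element is row 2, column s3: 15/8.
Normalize row 2: new (row 2, s1) = 0/(15/8) = 0.
row 4 ← row 4 − (-5/8)·(new row 2): 0 − (-5/8)·0 = 0.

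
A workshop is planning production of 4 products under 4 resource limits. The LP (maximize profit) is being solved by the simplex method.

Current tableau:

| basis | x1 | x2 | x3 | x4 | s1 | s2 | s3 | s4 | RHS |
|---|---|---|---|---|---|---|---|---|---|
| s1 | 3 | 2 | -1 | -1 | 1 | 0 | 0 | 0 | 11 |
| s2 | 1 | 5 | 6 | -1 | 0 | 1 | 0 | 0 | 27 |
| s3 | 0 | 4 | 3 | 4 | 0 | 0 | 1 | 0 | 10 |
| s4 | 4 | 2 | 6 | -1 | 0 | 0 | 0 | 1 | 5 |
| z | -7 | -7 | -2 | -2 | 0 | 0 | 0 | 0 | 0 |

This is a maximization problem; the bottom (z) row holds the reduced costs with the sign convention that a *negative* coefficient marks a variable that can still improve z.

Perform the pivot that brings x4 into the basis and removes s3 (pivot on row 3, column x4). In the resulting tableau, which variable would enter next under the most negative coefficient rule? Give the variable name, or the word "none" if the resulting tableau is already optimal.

Pivot element 4. New z-row = old z-row − (-2)·(row 3/4).
Updated z-row coefficients: x1: -7, x2: -5, x3: -1/2, x4: 0, s1: 0, s2: 0, s3: 1/2, s4: 0.
The most negative is -7 in column x1, so x1 would enter next.

x1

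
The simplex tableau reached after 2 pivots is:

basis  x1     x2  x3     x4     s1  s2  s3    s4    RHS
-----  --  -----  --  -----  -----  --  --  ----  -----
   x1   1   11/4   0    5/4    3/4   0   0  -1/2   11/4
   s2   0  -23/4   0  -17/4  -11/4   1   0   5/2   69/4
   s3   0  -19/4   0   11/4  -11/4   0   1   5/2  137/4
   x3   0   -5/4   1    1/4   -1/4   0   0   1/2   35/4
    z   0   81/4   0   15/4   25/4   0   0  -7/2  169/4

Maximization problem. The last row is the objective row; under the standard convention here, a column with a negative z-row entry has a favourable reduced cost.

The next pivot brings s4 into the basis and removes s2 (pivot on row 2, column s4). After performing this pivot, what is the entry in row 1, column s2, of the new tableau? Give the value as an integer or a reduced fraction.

1/5

Pivot element is row 2, column s4: 5/2.
Normalize row 2: new (row 2, s2) = 1/(5/2) = 2/5.
row 1 ← row 1 − (-1/2)·(new row 2): 0 − (-1/2)·(2/5) = 1/5.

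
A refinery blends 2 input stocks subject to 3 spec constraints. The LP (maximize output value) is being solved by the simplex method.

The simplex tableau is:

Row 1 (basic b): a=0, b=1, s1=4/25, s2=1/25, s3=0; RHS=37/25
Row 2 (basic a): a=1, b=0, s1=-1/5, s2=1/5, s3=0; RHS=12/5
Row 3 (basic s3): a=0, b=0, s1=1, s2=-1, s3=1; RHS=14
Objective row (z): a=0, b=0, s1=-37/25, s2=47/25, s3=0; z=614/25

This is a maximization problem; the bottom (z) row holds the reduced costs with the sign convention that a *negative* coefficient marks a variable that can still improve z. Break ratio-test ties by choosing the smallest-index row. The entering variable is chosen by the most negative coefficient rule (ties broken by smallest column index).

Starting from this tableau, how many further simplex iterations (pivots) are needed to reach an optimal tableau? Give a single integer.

1

pivot: s1 in, b out → z = 153/4
No improving column remains; optimal.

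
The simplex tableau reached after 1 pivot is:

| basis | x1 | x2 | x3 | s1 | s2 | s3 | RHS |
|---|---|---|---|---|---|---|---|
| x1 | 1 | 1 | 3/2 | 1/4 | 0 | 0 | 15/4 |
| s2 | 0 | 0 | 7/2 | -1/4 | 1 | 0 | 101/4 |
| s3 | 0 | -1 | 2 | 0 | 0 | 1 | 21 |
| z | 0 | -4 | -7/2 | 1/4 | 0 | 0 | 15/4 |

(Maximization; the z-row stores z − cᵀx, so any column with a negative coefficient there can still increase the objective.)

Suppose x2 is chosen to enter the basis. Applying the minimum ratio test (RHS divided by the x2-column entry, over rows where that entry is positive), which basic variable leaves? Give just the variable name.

Ratios: row 1 (x1): (15/4)/1 = 15/4; row 2 (s2): entry 0 ≤ 0, skip; row 3 (s3): entry -1 ≤ 0, skip.
Minimum ratio 15/4 is in the x1 row, so x1 leaves.

x1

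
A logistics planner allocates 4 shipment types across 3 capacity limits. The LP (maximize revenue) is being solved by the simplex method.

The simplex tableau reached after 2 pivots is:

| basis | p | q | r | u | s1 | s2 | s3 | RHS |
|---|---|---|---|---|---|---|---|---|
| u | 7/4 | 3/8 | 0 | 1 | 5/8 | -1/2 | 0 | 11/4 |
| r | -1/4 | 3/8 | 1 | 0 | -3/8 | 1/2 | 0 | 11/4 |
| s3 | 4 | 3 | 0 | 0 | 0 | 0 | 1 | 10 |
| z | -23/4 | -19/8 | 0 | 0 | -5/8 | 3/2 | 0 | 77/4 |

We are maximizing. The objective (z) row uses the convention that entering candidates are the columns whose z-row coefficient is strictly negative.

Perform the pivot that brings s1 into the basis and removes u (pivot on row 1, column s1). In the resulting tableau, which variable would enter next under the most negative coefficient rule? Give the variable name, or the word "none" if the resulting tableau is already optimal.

Pivot element 5/8. New z-row = old z-row − (-5/8)·(row 1/(5/8)).
Updated z-row coefficients: p: -4, q: -2, r: 0, u: 1, s1: 0, s2: 1, s3: 0.
The most negative is -4 in column p, so p would enter next.

p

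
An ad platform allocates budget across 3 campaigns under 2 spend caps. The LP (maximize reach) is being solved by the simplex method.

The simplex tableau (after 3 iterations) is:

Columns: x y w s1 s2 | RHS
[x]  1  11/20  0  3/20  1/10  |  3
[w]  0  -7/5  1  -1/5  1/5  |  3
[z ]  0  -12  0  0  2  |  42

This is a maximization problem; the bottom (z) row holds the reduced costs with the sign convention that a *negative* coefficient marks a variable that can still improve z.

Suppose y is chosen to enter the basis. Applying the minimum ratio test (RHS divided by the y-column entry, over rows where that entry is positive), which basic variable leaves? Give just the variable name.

Ratios: row 1 (x): 3/(11/20) = 60/11; row 2 (w): entry -7/5 ≤ 0, skip.
Minimum ratio 60/11 is in the x row, so x leaves.

x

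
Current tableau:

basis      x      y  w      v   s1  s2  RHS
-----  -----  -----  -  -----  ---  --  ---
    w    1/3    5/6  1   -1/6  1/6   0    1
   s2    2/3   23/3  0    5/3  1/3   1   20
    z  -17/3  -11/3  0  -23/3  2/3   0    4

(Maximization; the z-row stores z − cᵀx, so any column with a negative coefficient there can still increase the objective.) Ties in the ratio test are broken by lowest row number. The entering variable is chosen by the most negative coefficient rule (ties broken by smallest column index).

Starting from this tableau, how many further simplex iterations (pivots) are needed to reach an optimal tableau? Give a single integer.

2

pivot: v in, s2 out → z = 96
pivot: x in, w out → z = 231/2
No improving column remains; optimal.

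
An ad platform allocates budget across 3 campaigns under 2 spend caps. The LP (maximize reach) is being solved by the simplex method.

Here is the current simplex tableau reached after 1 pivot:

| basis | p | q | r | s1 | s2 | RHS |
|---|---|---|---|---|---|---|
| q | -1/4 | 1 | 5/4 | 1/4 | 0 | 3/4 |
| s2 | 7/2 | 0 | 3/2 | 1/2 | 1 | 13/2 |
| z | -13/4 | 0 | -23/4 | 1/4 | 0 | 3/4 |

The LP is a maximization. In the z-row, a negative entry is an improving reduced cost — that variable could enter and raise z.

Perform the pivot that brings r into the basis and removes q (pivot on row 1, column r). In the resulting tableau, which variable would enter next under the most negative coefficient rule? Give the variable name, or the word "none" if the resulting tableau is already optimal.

Pivot element 5/4. New z-row = old z-row − (-23/4)·(row 1/(5/4)).
Updated z-row coefficients: p: -22/5, q: 23/5, r: 0, s1: 7/5, s2: 0.
The most negative is -22/5 in column p, so p would enter next.

p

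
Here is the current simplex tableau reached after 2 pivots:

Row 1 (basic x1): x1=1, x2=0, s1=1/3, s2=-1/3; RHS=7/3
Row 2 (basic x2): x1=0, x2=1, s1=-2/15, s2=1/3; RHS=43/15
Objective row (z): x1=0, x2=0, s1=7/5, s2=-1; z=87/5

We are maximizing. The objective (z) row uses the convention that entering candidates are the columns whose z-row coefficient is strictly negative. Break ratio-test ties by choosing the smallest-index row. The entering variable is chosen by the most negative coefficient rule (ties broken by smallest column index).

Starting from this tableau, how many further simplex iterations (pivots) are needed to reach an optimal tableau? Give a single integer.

pivot: s2 in, x2 out → z = 26
No improving column remains; optimal.

1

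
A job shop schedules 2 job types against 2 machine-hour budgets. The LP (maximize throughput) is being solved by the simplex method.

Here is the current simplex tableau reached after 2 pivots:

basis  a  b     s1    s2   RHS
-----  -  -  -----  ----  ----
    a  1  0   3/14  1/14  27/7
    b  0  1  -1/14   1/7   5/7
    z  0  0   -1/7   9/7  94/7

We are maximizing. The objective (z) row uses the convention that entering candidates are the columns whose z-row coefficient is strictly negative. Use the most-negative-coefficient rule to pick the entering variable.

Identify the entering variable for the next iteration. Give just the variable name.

Objective-row coefficients: a: 0, b: 0, s1: -1/7, s2: 9/7.
The most negative is -1/7 in column s1, so s1 enters.

s1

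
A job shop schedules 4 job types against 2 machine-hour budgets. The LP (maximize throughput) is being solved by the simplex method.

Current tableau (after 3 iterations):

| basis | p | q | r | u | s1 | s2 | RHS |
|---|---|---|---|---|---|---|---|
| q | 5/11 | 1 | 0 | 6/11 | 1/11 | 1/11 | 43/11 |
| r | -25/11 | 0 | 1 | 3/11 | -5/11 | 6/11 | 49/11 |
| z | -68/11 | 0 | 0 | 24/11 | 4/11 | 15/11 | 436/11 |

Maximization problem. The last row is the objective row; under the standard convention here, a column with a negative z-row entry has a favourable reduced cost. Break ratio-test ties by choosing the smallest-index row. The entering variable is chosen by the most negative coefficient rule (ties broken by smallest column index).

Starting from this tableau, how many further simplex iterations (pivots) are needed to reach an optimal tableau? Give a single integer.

pivot: p in, q out → z = 464/5
No improving column remains; optimal.

1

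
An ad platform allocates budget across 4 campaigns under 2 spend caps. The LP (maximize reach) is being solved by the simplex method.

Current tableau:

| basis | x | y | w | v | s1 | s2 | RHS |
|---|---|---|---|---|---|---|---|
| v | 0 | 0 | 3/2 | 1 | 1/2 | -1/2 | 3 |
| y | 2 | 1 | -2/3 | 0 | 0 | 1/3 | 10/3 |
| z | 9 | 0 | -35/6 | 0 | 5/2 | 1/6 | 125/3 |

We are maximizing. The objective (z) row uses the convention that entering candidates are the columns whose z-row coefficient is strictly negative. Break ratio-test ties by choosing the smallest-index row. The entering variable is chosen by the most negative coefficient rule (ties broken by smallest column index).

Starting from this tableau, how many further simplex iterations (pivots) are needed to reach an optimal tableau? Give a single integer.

pivot: w in, v out → z = 160/3
pivot: s2 in, y out → z = 128
No improving column remains; optimal.

2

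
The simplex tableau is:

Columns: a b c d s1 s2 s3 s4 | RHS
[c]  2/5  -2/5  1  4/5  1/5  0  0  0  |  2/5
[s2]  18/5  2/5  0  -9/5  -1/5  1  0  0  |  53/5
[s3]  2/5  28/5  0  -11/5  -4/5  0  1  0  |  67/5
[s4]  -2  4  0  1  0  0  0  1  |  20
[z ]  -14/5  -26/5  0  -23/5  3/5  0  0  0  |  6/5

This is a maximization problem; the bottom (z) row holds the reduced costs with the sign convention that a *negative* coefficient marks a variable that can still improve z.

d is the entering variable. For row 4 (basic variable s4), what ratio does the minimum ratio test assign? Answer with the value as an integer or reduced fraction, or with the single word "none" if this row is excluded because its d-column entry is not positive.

Ratio = RHS / (d entry) = 20 / 1 = 20.

20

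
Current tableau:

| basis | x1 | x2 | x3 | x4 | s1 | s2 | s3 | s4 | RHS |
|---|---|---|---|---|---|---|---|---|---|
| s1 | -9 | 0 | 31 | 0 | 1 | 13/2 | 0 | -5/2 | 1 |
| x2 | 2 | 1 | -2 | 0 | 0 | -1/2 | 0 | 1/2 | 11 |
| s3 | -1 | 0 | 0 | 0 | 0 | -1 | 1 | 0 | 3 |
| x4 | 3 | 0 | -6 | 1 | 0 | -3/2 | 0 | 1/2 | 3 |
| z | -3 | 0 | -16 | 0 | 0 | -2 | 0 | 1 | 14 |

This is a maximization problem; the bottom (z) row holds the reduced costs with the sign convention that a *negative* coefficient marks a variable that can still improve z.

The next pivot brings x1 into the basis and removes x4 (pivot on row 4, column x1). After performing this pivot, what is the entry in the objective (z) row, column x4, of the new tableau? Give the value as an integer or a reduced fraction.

1

Pivot element is row 4, column x1: 3.
Normalize row 4: new (row 4, x4) = 1/3 = 1/3.
z-row ← z-row − (-3)·(new row 4): 0 − (-3)·(1/3) = 1.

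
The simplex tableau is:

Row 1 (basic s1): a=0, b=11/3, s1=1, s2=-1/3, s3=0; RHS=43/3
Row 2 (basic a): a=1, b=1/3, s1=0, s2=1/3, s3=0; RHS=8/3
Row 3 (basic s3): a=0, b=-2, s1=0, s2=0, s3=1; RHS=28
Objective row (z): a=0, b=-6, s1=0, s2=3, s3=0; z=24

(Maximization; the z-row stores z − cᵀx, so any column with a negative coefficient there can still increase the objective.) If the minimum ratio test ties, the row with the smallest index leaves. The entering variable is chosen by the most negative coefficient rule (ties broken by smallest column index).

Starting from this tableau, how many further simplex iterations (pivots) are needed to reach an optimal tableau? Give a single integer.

pivot: b in, s1 out → z = 522/11
No improving column remains; optimal.

1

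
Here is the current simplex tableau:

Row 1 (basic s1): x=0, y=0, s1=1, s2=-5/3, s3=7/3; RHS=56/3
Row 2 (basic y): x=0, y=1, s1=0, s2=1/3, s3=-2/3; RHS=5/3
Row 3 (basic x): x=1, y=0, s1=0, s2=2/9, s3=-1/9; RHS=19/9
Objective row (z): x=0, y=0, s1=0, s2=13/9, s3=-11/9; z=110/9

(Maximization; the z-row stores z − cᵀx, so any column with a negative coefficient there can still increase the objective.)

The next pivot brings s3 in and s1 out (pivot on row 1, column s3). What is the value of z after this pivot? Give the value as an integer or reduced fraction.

22

Minimum ratio for s3: (56/3)/(7/3) = 8.
z changes by −(z-row coeff of s3)·ratio = −(-11/9)·8 = 88/9.
New z = 110/9 + (88/9) = 22.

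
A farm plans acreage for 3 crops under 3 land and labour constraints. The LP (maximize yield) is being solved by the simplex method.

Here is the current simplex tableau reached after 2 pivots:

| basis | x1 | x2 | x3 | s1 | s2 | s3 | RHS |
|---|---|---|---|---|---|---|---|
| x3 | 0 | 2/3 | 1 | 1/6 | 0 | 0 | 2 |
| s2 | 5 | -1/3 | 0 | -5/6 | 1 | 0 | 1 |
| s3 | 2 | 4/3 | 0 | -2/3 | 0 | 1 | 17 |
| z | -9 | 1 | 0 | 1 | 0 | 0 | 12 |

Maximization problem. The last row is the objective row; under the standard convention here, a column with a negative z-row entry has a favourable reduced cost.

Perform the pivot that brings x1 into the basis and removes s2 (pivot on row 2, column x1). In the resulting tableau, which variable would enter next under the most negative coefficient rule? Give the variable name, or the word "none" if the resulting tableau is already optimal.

Pivot element 5. New z-row = old z-row − (-9)·(row 2/5).
Updated z-row coefficients: x1: 0, x2: 2/5, x3: 0, s1: -1/2, s2: 9/5, s3: 0.
The most negative is -1/2 in column s1, so s1 would enter next.

s1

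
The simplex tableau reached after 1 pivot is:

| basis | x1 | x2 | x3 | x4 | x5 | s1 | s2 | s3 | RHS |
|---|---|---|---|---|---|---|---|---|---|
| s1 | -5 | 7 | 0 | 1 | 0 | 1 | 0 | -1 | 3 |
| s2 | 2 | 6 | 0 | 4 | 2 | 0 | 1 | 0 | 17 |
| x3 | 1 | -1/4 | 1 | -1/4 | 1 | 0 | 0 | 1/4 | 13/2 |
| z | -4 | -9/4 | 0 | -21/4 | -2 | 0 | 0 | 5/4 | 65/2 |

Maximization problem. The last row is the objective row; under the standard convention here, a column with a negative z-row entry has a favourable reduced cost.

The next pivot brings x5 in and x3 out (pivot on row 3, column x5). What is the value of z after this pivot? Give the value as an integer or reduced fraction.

Minimum ratio for x5: (13/2)/1 = 13/2.
z changes by −(z-row coeff of x5)·ratio = −(-2)·(13/2) = 13.
New z = 65/2 + 13 = 91/2.

91/2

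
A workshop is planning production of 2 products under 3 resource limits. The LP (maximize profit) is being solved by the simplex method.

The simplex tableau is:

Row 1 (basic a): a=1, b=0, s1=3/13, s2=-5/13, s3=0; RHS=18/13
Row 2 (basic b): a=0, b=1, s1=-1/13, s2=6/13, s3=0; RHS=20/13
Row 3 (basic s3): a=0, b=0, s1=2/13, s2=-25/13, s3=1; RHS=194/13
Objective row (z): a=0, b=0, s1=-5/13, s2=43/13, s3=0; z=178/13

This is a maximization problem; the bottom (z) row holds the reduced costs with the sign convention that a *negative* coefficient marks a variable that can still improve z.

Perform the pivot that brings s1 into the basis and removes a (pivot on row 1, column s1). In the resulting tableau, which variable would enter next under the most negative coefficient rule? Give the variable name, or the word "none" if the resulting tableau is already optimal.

none

Pivot element 3/13. New z-row = old z-row − (-5/13)·(row 1/(3/13)).
Updated z-row coefficients: a: 5/3, b: 0, s1: 0, s2: 8/3, s3: 0.
No coefficient is strictly negative; the tableau after this pivot is optimal.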